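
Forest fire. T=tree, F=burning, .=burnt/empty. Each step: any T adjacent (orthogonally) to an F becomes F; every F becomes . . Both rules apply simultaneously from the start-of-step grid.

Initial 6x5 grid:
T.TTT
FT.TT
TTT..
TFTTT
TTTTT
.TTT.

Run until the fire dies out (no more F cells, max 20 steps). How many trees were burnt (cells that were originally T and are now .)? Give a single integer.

Answer: 17

Derivation:
Step 1: +7 fires, +2 burnt (F count now 7)
Step 2: +5 fires, +7 burnt (F count now 5)
Step 3: +3 fires, +5 burnt (F count now 3)
Step 4: +2 fires, +3 burnt (F count now 2)
Step 5: +0 fires, +2 burnt (F count now 0)
Fire out after step 5
Initially T: 22, now '.': 25
Total burnt (originally-T cells now '.'): 17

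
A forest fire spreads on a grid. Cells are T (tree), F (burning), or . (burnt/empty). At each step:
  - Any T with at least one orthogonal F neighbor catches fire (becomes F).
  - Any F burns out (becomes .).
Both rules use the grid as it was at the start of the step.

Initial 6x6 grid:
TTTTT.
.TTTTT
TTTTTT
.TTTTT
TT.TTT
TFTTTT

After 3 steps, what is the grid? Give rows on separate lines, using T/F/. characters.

Step 1: 3 trees catch fire, 1 burn out
  TTTTT.
  .TTTTT
  TTTTTT
  .TTTTT
  TF.TTT
  F.FTTT
Step 2: 3 trees catch fire, 3 burn out
  TTTTT.
  .TTTTT
  TTTTTT
  .FTTTT
  F..TTT
  ...FTT
Step 3: 4 trees catch fire, 3 burn out
  TTTTT.
  .TTTTT
  TFTTTT
  ..FTTT
  ...FTT
  ....FT

TTTTT.
.TTTTT
TFTTTT
..FTTT
...FTT
....FT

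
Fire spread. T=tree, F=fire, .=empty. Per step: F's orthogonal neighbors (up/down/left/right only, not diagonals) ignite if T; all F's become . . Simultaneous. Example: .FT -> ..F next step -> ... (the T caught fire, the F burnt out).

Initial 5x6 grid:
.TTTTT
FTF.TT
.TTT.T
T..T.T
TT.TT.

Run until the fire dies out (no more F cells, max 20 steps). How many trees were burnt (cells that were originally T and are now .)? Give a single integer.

Answer: 16

Derivation:
Step 1: +3 fires, +2 burnt (F count now 3)
Step 2: +4 fires, +3 burnt (F count now 4)
Step 3: +2 fires, +4 burnt (F count now 2)
Step 4: +3 fires, +2 burnt (F count now 3)
Step 5: +2 fires, +3 burnt (F count now 2)
Step 6: +1 fires, +2 burnt (F count now 1)
Step 7: +1 fires, +1 burnt (F count now 1)
Step 8: +0 fires, +1 burnt (F count now 0)
Fire out after step 8
Initially T: 19, now '.': 27
Total burnt (originally-T cells now '.'): 16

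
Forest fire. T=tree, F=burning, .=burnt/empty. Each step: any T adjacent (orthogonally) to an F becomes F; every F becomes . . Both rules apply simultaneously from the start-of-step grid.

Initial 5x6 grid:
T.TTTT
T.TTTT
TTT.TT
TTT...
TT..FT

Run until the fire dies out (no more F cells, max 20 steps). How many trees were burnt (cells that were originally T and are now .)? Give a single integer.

Step 1: +1 fires, +1 burnt (F count now 1)
Step 2: +0 fires, +1 burnt (F count now 0)
Fire out after step 2
Initially T: 21, now '.': 10
Total burnt (originally-T cells now '.'): 1

Answer: 1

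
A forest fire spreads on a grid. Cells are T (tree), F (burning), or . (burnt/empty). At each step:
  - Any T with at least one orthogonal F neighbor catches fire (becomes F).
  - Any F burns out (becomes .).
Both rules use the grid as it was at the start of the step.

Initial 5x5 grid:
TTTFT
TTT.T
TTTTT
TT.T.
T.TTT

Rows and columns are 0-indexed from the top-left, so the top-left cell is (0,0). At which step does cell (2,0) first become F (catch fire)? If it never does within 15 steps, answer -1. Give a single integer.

Step 1: cell (2,0)='T' (+2 fires, +1 burnt)
Step 2: cell (2,0)='T' (+3 fires, +2 burnt)
Step 3: cell (2,0)='T' (+4 fires, +3 burnt)
Step 4: cell (2,0)='T' (+3 fires, +4 burnt)
Step 5: cell (2,0)='F' (+3 fires, +3 burnt)
  -> target ignites at step 5
Step 6: cell (2,0)='.' (+2 fires, +3 burnt)
Step 7: cell (2,0)='.' (+3 fires, +2 burnt)
Step 8: cell (2,0)='.' (+0 fires, +3 burnt)
  fire out at step 8

5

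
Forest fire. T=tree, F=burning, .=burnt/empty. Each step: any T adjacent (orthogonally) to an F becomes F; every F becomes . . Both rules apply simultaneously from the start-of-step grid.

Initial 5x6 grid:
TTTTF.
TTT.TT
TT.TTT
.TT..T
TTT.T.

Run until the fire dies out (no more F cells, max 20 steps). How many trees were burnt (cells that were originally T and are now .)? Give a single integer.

Answer: 20

Derivation:
Step 1: +2 fires, +1 burnt (F count now 2)
Step 2: +3 fires, +2 burnt (F count now 3)
Step 3: +4 fires, +3 burnt (F count now 4)
Step 4: +3 fires, +4 burnt (F count now 3)
Step 5: +2 fires, +3 burnt (F count now 2)
Step 6: +2 fires, +2 burnt (F count now 2)
Step 7: +2 fires, +2 burnt (F count now 2)
Step 8: +2 fires, +2 burnt (F count now 2)
Step 9: +0 fires, +2 burnt (F count now 0)
Fire out after step 9
Initially T: 21, now '.': 29
Total burnt (originally-T cells now '.'): 20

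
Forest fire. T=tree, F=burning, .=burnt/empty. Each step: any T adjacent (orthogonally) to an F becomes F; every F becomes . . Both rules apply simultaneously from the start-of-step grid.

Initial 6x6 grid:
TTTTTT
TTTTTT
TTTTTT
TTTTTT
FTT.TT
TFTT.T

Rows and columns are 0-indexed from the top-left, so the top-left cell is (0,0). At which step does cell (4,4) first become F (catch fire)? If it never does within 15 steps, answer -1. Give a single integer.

Step 1: cell (4,4)='T' (+4 fires, +2 burnt)
Step 2: cell (4,4)='T' (+4 fires, +4 burnt)
Step 3: cell (4,4)='T' (+3 fires, +4 burnt)
Step 4: cell (4,4)='T' (+4 fires, +3 burnt)
Step 5: cell (4,4)='T' (+4 fires, +4 burnt)
Step 6: cell (4,4)='F' (+5 fires, +4 burnt)
  -> target ignites at step 6
Step 7: cell (4,4)='.' (+4 fires, +5 burnt)
Step 8: cell (4,4)='.' (+3 fires, +4 burnt)
Step 9: cell (4,4)='.' (+1 fires, +3 burnt)
Step 10: cell (4,4)='.' (+0 fires, +1 burnt)
  fire out at step 10

6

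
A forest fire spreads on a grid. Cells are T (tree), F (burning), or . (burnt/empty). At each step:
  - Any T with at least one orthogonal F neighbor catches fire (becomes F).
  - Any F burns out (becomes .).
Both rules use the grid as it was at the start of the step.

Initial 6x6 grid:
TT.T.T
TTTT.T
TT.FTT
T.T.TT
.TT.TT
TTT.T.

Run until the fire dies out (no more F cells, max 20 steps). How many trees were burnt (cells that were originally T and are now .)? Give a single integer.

Step 1: +2 fires, +1 burnt (F count now 2)
Step 2: +4 fires, +2 burnt (F count now 4)
Step 3: +4 fires, +4 burnt (F count now 4)
Step 4: +6 fires, +4 burnt (F count now 6)
Step 5: +2 fires, +6 burnt (F count now 2)
Step 6: +1 fires, +2 burnt (F count now 1)
Step 7: +0 fires, +1 burnt (F count now 0)
Fire out after step 7
Initially T: 25, now '.': 30
Total burnt (originally-T cells now '.'): 19

Answer: 19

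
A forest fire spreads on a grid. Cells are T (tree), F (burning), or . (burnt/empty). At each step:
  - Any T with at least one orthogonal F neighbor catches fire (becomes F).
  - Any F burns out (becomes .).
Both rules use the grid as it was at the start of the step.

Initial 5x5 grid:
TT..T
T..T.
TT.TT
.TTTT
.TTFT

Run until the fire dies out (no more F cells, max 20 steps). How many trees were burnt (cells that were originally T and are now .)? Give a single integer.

Step 1: +3 fires, +1 burnt (F count now 3)
Step 2: +4 fires, +3 burnt (F count now 4)
Step 3: +3 fires, +4 burnt (F count now 3)
Step 4: +1 fires, +3 burnt (F count now 1)
Step 5: +1 fires, +1 burnt (F count now 1)
Step 6: +1 fires, +1 burnt (F count now 1)
Step 7: +1 fires, +1 burnt (F count now 1)
Step 8: +1 fires, +1 burnt (F count now 1)
Step 9: +0 fires, +1 burnt (F count now 0)
Fire out after step 9
Initially T: 16, now '.': 24
Total burnt (originally-T cells now '.'): 15

Answer: 15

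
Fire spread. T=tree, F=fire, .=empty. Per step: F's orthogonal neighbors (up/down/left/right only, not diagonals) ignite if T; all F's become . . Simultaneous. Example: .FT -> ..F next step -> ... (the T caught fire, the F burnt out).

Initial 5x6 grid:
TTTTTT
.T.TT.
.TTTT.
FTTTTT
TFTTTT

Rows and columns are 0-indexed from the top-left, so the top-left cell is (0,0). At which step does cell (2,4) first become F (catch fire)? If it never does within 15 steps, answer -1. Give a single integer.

Step 1: cell (2,4)='T' (+3 fires, +2 burnt)
Step 2: cell (2,4)='T' (+3 fires, +3 burnt)
Step 3: cell (2,4)='T' (+4 fires, +3 burnt)
Step 4: cell (2,4)='T' (+4 fires, +4 burnt)
Step 5: cell (2,4)='F' (+5 fires, +4 burnt)
  -> target ignites at step 5
Step 6: cell (2,4)='.' (+2 fires, +5 burnt)
Step 7: cell (2,4)='.' (+1 fires, +2 burnt)
Step 8: cell (2,4)='.' (+1 fires, +1 burnt)
Step 9: cell (2,4)='.' (+0 fires, +1 burnt)
  fire out at step 9

5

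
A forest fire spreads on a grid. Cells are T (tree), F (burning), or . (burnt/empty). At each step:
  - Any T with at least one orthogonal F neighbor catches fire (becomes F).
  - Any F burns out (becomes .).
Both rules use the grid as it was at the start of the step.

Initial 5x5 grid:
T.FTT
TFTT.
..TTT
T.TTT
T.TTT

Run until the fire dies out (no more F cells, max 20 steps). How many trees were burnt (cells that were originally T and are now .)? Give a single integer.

Answer: 15

Derivation:
Step 1: +3 fires, +2 burnt (F count now 3)
Step 2: +4 fires, +3 burnt (F count now 4)
Step 3: +2 fires, +4 burnt (F count now 2)
Step 4: +3 fires, +2 burnt (F count now 3)
Step 5: +2 fires, +3 burnt (F count now 2)
Step 6: +1 fires, +2 burnt (F count now 1)
Step 7: +0 fires, +1 burnt (F count now 0)
Fire out after step 7
Initially T: 17, now '.': 23
Total burnt (originally-T cells now '.'): 15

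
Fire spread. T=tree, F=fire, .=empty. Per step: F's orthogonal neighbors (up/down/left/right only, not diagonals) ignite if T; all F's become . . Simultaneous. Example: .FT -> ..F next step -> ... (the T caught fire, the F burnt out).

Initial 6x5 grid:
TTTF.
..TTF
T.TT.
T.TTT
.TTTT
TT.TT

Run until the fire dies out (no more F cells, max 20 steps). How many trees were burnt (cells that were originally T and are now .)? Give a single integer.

Answer: 18

Derivation:
Step 1: +2 fires, +2 burnt (F count now 2)
Step 2: +3 fires, +2 burnt (F count now 3)
Step 3: +3 fires, +3 burnt (F count now 3)
Step 4: +3 fires, +3 burnt (F count now 3)
Step 5: +3 fires, +3 burnt (F count now 3)
Step 6: +2 fires, +3 burnt (F count now 2)
Step 7: +1 fires, +2 burnt (F count now 1)
Step 8: +1 fires, +1 burnt (F count now 1)
Step 9: +0 fires, +1 burnt (F count now 0)
Fire out after step 9
Initially T: 20, now '.': 28
Total burnt (originally-T cells now '.'): 18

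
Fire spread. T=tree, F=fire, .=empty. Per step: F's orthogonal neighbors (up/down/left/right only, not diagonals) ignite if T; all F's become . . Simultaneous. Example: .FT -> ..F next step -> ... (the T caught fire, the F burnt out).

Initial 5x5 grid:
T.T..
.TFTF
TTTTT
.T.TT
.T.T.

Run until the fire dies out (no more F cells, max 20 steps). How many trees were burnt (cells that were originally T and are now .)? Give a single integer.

Answer: 13

Derivation:
Step 1: +5 fires, +2 burnt (F count now 5)
Step 2: +3 fires, +5 burnt (F count now 3)
Step 3: +3 fires, +3 burnt (F count now 3)
Step 4: +2 fires, +3 burnt (F count now 2)
Step 5: +0 fires, +2 burnt (F count now 0)
Fire out after step 5
Initially T: 14, now '.': 24
Total burnt (originally-T cells now '.'): 13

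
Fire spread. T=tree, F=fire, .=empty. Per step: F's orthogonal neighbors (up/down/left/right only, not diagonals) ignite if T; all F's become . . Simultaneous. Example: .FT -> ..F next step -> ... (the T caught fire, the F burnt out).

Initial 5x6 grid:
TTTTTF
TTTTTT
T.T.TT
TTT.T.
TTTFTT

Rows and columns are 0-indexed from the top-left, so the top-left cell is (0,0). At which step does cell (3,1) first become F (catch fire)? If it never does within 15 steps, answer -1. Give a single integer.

Step 1: cell (3,1)='T' (+4 fires, +2 burnt)
Step 2: cell (3,1)='T' (+7 fires, +4 burnt)
Step 3: cell (3,1)='F' (+6 fires, +7 burnt)
  -> target ignites at step 3
Step 4: cell (3,1)='.' (+3 fires, +6 burnt)
Step 5: cell (3,1)='.' (+3 fires, +3 burnt)
Step 6: cell (3,1)='.' (+1 fires, +3 burnt)
Step 7: cell (3,1)='.' (+0 fires, +1 burnt)
  fire out at step 7

3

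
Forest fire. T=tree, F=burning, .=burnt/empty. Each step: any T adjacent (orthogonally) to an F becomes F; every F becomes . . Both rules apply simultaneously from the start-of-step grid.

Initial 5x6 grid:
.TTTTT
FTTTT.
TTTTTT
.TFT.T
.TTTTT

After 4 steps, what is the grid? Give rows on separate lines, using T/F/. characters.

Step 1: 6 trees catch fire, 2 burn out
  .TTTTT
  .FTTT.
  FTFTTT
  .F.F.T
  .TFTTT
Step 2: 6 trees catch fire, 6 burn out
  .FTTTT
  ..FTT.
  .F.FTT
  .....T
  .F.FTT
Step 3: 4 trees catch fire, 6 burn out
  ..FTTT
  ...FT.
  ....FT
  .....T
  ....FT
Step 4: 4 trees catch fire, 4 burn out
  ...FTT
  ....F.
  .....F
  .....T
  .....F

...FTT
....F.
.....F
.....T
.....F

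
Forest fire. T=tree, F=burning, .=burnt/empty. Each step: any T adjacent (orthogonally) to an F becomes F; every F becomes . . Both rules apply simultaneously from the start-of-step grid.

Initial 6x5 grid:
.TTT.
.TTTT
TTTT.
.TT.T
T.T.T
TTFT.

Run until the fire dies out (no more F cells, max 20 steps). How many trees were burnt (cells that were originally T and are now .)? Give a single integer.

Step 1: +3 fires, +1 burnt (F count now 3)
Step 2: +2 fires, +3 burnt (F count now 2)
Step 3: +3 fires, +2 burnt (F count now 3)
Step 4: +3 fires, +3 burnt (F count now 3)
Step 5: +4 fires, +3 burnt (F count now 4)
Step 6: +3 fires, +4 burnt (F count now 3)
Step 7: +0 fires, +3 burnt (F count now 0)
Fire out after step 7
Initially T: 20, now '.': 28
Total burnt (originally-T cells now '.'): 18

Answer: 18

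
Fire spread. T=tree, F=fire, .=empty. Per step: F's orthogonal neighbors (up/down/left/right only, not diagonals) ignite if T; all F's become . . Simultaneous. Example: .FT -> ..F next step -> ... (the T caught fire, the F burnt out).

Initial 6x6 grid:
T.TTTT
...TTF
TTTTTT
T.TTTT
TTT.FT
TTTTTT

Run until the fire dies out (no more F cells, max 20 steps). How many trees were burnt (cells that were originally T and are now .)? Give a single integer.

Step 1: +6 fires, +2 burnt (F count now 6)
Step 2: +7 fires, +6 burnt (F count now 7)
Step 3: +4 fires, +7 burnt (F count now 4)
Step 4: +4 fires, +4 burnt (F count now 4)
Step 5: +3 fires, +4 burnt (F count now 3)
Step 6: +2 fires, +3 burnt (F count now 2)
Step 7: +1 fires, +2 burnt (F count now 1)
Step 8: +0 fires, +1 burnt (F count now 0)
Fire out after step 8
Initially T: 28, now '.': 35
Total burnt (originally-T cells now '.'): 27

Answer: 27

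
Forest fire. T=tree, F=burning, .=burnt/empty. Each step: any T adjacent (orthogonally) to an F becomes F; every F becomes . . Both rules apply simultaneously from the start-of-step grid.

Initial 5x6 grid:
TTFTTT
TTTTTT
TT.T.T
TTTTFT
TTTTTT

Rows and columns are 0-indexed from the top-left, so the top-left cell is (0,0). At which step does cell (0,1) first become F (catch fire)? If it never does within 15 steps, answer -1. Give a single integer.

Step 1: cell (0,1)='F' (+6 fires, +2 burnt)
  -> target ignites at step 1
Step 2: cell (0,1)='.' (+9 fires, +6 burnt)
Step 3: cell (0,1)='.' (+7 fires, +9 burnt)
Step 4: cell (0,1)='.' (+3 fires, +7 burnt)
Step 5: cell (0,1)='.' (+1 fires, +3 burnt)
Step 6: cell (0,1)='.' (+0 fires, +1 burnt)
  fire out at step 6

1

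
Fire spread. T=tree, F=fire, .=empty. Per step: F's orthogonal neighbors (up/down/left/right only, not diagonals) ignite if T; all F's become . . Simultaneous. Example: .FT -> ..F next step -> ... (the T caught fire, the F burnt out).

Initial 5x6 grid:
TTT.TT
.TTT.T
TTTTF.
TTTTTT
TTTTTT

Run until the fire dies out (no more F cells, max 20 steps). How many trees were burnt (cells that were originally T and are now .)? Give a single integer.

Step 1: +2 fires, +1 burnt (F count now 2)
Step 2: +5 fires, +2 burnt (F count now 5)
Step 3: +5 fires, +5 burnt (F count now 5)
Step 4: +5 fires, +5 burnt (F count now 5)
Step 5: +3 fires, +5 burnt (F count now 3)
Step 6: +2 fires, +3 burnt (F count now 2)
Step 7: +0 fires, +2 burnt (F count now 0)
Fire out after step 7
Initially T: 25, now '.': 27
Total burnt (originally-T cells now '.'): 22

Answer: 22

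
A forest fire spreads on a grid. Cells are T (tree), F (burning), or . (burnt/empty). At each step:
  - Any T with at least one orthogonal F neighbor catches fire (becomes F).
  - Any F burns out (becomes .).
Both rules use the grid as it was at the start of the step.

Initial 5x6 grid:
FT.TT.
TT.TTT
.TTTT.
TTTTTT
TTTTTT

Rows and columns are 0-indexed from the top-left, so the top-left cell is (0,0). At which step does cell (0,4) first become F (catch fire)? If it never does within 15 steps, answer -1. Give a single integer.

Step 1: cell (0,4)='T' (+2 fires, +1 burnt)
Step 2: cell (0,4)='T' (+1 fires, +2 burnt)
Step 3: cell (0,4)='T' (+1 fires, +1 burnt)
Step 4: cell (0,4)='T' (+2 fires, +1 burnt)
Step 5: cell (0,4)='T' (+4 fires, +2 burnt)
Step 6: cell (0,4)='T' (+5 fires, +4 burnt)
Step 7: cell (0,4)='T' (+4 fires, +5 burnt)
Step 8: cell (0,4)='F' (+4 fires, +4 burnt)
  -> target ignites at step 8
Step 9: cell (0,4)='.' (+1 fires, +4 burnt)
Step 10: cell (0,4)='.' (+0 fires, +1 burnt)
  fire out at step 10

8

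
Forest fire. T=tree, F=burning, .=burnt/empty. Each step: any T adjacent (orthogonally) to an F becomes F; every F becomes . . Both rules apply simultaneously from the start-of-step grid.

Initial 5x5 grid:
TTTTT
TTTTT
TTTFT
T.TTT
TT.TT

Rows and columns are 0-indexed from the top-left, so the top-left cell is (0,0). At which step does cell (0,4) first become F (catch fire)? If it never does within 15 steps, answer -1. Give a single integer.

Step 1: cell (0,4)='T' (+4 fires, +1 burnt)
Step 2: cell (0,4)='T' (+7 fires, +4 burnt)
Step 3: cell (0,4)='F' (+5 fires, +7 burnt)
  -> target ignites at step 3
Step 4: cell (0,4)='.' (+3 fires, +5 burnt)
Step 5: cell (0,4)='.' (+2 fires, +3 burnt)
Step 6: cell (0,4)='.' (+1 fires, +2 burnt)
Step 7: cell (0,4)='.' (+0 fires, +1 burnt)
  fire out at step 7

3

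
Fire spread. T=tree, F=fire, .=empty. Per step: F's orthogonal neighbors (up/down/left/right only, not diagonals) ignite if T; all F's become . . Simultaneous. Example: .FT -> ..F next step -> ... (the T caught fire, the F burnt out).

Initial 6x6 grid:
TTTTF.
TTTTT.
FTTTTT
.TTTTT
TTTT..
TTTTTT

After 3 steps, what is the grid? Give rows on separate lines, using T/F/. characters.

Step 1: 4 trees catch fire, 2 burn out
  TTTF..
  FTTTF.
  .FTTTT
  .TTTTT
  TTTT..
  TTTTTT
Step 2: 7 trees catch fire, 4 burn out
  FTF...
  .FTF..
  ..FTFT
  .FTTTT
  TTTT..
  TTTTTT
Step 3: 7 trees catch fire, 7 burn out
  .F....
  ..F...
  ...F.F
  ..FTFT
  TFTT..
  TTTTTT

.F....
..F...
...F.F
..FTFT
TFTT..
TTTTTT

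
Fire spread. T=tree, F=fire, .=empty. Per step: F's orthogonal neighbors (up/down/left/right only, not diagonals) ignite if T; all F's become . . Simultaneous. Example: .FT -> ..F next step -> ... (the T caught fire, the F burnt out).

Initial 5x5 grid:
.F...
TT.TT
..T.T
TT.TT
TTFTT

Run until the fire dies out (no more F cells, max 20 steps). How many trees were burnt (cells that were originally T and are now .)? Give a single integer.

Step 1: +3 fires, +2 burnt (F count now 3)
Step 2: +5 fires, +3 burnt (F count now 5)
Step 3: +2 fires, +5 burnt (F count now 2)
Step 4: +1 fires, +2 burnt (F count now 1)
Step 5: +1 fires, +1 burnt (F count now 1)
Step 6: +1 fires, +1 burnt (F count now 1)
Step 7: +0 fires, +1 burnt (F count now 0)
Fire out after step 7
Initially T: 14, now '.': 24
Total burnt (originally-T cells now '.'): 13

Answer: 13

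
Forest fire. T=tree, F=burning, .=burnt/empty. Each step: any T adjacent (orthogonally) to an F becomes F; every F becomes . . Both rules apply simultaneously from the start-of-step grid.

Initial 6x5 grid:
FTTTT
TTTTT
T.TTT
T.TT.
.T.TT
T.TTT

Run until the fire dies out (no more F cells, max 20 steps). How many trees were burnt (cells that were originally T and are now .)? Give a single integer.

Answer: 21

Derivation:
Step 1: +2 fires, +1 burnt (F count now 2)
Step 2: +3 fires, +2 burnt (F count now 3)
Step 3: +3 fires, +3 burnt (F count now 3)
Step 4: +3 fires, +3 burnt (F count now 3)
Step 5: +3 fires, +3 burnt (F count now 3)
Step 6: +2 fires, +3 burnt (F count now 2)
Step 7: +1 fires, +2 burnt (F count now 1)
Step 8: +2 fires, +1 burnt (F count now 2)
Step 9: +2 fires, +2 burnt (F count now 2)
Step 10: +0 fires, +2 burnt (F count now 0)
Fire out after step 10
Initially T: 23, now '.': 28
Total burnt (originally-T cells now '.'): 21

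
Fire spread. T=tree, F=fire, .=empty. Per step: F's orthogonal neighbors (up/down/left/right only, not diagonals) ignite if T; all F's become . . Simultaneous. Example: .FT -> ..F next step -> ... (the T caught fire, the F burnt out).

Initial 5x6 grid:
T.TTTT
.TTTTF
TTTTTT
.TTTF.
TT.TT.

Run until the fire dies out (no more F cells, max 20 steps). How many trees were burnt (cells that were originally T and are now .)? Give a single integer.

Answer: 21

Derivation:
Step 1: +6 fires, +2 burnt (F count now 6)
Step 2: +5 fires, +6 burnt (F count now 5)
Step 3: +4 fires, +5 burnt (F count now 4)
Step 4: +4 fires, +4 burnt (F count now 4)
Step 5: +2 fires, +4 burnt (F count now 2)
Step 6: +0 fires, +2 burnt (F count now 0)
Fire out after step 6
Initially T: 22, now '.': 29
Total burnt (originally-T cells now '.'): 21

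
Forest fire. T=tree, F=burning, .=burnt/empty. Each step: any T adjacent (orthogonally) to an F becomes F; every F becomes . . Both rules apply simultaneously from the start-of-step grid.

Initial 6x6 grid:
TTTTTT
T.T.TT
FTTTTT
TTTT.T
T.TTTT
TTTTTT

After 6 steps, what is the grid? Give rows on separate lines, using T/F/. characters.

Step 1: 3 trees catch fire, 1 burn out
  TTTTTT
  F.T.TT
  .FTTTT
  FTTT.T
  T.TTTT
  TTTTTT
Step 2: 4 trees catch fire, 3 burn out
  FTTTTT
  ..T.TT
  ..FTTT
  .FTT.T
  F.TTTT
  TTTTTT
Step 3: 5 trees catch fire, 4 burn out
  .FTTTT
  ..F.TT
  ...FTT
  ..FT.T
  ..TTTT
  FTTTTT
Step 4: 5 trees catch fire, 5 burn out
  ..FTTT
  ....TT
  ....FT
  ...F.T
  ..FTTT
  .FTTTT
Step 5: 5 trees catch fire, 5 burn out
  ...FTT
  ....FT
  .....F
  .....T
  ...FTT
  ..FTTT
Step 6: 5 trees catch fire, 5 burn out
  ....FT
  .....F
  ......
  .....F
  ....FT
  ...FTT

....FT
.....F
......
.....F
....FT
...FTT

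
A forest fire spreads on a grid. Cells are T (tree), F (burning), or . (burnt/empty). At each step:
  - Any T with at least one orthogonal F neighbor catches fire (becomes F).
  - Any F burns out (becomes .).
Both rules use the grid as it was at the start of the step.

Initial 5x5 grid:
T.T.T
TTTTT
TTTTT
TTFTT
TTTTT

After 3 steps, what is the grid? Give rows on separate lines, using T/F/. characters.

Step 1: 4 trees catch fire, 1 burn out
  T.T.T
  TTTTT
  TTFTT
  TF.FT
  TTFTT
Step 2: 7 trees catch fire, 4 burn out
  T.T.T
  TTFTT
  TF.FT
  F...F
  TF.FT
Step 3: 7 trees catch fire, 7 burn out
  T.F.T
  TF.FT
  F...F
  .....
  F...F

T.F.T
TF.FT
F...F
.....
F...F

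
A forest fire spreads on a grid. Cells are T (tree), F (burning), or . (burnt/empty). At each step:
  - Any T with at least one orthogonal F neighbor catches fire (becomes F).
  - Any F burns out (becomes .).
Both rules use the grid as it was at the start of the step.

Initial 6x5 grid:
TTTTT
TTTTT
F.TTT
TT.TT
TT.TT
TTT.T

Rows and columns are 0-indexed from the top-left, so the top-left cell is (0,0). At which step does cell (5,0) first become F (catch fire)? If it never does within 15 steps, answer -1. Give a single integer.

Step 1: cell (5,0)='T' (+2 fires, +1 burnt)
Step 2: cell (5,0)='T' (+4 fires, +2 burnt)
Step 3: cell (5,0)='F' (+4 fires, +4 burnt)
  -> target ignites at step 3
Step 4: cell (5,0)='.' (+4 fires, +4 burnt)
Step 5: cell (5,0)='.' (+4 fires, +4 burnt)
Step 6: cell (5,0)='.' (+3 fires, +4 burnt)
Step 7: cell (5,0)='.' (+2 fires, +3 burnt)
Step 8: cell (5,0)='.' (+1 fires, +2 burnt)
Step 9: cell (5,0)='.' (+1 fires, +1 burnt)
Step 10: cell (5,0)='.' (+0 fires, +1 burnt)
  fire out at step 10

3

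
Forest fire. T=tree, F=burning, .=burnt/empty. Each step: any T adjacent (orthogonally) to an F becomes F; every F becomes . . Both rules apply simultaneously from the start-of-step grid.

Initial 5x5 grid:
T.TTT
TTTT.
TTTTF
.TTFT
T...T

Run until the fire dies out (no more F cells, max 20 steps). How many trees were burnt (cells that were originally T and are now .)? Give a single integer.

Answer: 16

Derivation:
Step 1: +3 fires, +2 burnt (F count now 3)
Step 2: +4 fires, +3 burnt (F count now 4)
Step 3: +3 fires, +4 burnt (F count now 3)
Step 4: +4 fires, +3 burnt (F count now 4)
Step 5: +1 fires, +4 burnt (F count now 1)
Step 6: +1 fires, +1 burnt (F count now 1)
Step 7: +0 fires, +1 burnt (F count now 0)
Fire out after step 7
Initially T: 17, now '.': 24
Total burnt (originally-T cells now '.'): 16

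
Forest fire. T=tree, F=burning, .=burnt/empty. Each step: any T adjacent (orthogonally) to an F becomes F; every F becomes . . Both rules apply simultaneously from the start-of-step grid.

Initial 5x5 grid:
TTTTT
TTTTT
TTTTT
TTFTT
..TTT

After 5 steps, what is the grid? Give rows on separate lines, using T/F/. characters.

Step 1: 4 trees catch fire, 1 burn out
  TTTTT
  TTTTT
  TTFTT
  TF.FT
  ..FTT
Step 2: 6 trees catch fire, 4 burn out
  TTTTT
  TTFTT
  TF.FT
  F...F
  ...FT
Step 3: 6 trees catch fire, 6 burn out
  TTFTT
  TF.FT
  F...F
  .....
  ....F
Step 4: 4 trees catch fire, 6 burn out
  TF.FT
  F...F
  .....
  .....
  .....
Step 5: 2 trees catch fire, 4 burn out
  F...F
  .....
  .....
  .....
  .....

F...F
.....
.....
.....
.....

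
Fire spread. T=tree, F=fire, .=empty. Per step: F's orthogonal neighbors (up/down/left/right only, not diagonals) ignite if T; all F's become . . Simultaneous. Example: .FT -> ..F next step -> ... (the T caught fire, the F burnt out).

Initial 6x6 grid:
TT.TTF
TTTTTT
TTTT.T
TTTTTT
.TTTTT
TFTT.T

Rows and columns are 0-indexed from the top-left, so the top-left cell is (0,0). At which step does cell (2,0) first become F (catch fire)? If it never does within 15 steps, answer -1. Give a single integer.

Step 1: cell (2,0)='T' (+5 fires, +2 burnt)
Step 2: cell (2,0)='T' (+6 fires, +5 burnt)
Step 3: cell (2,0)='T' (+6 fires, +6 burnt)
Step 4: cell (2,0)='F' (+9 fires, +6 burnt)
  -> target ignites at step 4
Step 5: cell (2,0)='.' (+3 fires, +9 burnt)
Step 6: cell (2,0)='.' (+1 fires, +3 burnt)
Step 7: cell (2,0)='.' (+0 fires, +1 burnt)
  fire out at step 7

4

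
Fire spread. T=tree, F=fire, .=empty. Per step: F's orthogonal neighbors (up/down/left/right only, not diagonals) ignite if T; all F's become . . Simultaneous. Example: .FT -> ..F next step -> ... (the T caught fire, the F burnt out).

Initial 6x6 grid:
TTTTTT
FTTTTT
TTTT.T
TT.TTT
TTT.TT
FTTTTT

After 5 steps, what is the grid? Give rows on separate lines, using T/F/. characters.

Step 1: 5 trees catch fire, 2 burn out
  FTTTTT
  .FTTTT
  FTTT.T
  TT.TTT
  FTT.TT
  .FTTTT
Step 2: 6 trees catch fire, 5 burn out
  .FTTTT
  ..FTTT
  .FTT.T
  FT.TTT
  .FT.TT
  ..FTTT
Step 3: 6 trees catch fire, 6 burn out
  ..FTTT
  ...FTT
  ..FT.T
  .F.TTT
  ..F.TT
  ...FTT
Step 4: 4 trees catch fire, 6 burn out
  ...FTT
  ....FT
  ...F.T
  ...TTT
  ....TT
  ....FT
Step 5: 5 trees catch fire, 4 burn out
  ....FT
  .....F
  .....T
  ...FTT
  ....FT
  .....F

....FT
.....F
.....T
...FTT
....FT
.....F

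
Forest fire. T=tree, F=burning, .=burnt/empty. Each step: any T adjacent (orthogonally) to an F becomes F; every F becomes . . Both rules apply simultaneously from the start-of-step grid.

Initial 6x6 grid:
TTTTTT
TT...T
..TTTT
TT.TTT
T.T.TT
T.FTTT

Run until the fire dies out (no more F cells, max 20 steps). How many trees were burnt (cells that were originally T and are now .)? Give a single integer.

Step 1: +2 fires, +1 burnt (F count now 2)
Step 2: +1 fires, +2 burnt (F count now 1)
Step 3: +2 fires, +1 burnt (F count now 2)
Step 4: +2 fires, +2 burnt (F count now 2)
Step 5: +3 fires, +2 burnt (F count now 3)
Step 6: +2 fires, +3 burnt (F count now 2)
Step 7: +2 fires, +2 burnt (F count now 2)
Step 8: +1 fires, +2 burnt (F count now 1)
Step 9: +1 fires, +1 burnt (F count now 1)
Step 10: +1 fires, +1 burnt (F count now 1)
Step 11: +1 fires, +1 burnt (F count now 1)
Step 12: +1 fires, +1 burnt (F count now 1)
Step 13: +2 fires, +1 burnt (F count now 2)
Step 14: +1 fires, +2 burnt (F count now 1)
Step 15: +0 fires, +1 burnt (F count now 0)
Fire out after step 15
Initially T: 26, now '.': 32
Total burnt (originally-T cells now '.'): 22

Answer: 22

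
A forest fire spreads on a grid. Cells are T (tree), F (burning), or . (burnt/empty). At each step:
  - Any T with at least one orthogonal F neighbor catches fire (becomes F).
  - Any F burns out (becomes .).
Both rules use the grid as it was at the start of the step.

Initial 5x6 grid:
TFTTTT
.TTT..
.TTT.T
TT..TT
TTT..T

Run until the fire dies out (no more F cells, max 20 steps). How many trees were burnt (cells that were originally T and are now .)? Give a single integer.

Answer: 16

Derivation:
Step 1: +3 fires, +1 burnt (F count now 3)
Step 2: +3 fires, +3 burnt (F count now 3)
Step 3: +4 fires, +3 burnt (F count now 4)
Step 4: +4 fires, +4 burnt (F count now 4)
Step 5: +2 fires, +4 burnt (F count now 2)
Step 6: +0 fires, +2 burnt (F count now 0)
Fire out after step 6
Initially T: 20, now '.': 26
Total burnt (originally-T cells now '.'): 16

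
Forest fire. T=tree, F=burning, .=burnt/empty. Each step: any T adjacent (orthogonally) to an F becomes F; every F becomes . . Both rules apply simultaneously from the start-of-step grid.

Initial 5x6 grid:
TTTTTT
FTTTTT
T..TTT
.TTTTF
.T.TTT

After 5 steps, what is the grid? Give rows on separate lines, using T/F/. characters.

Step 1: 6 trees catch fire, 2 burn out
  FTTTTT
  .FTTTT
  F..TTF
  .TTTF.
  .T.TTF
Step 2: 6 trees catch fire, 6 burn out
  .FTTTT
  ..FTTF
  ...TF.
  .TTF..
  .T.TF.
Step 3: 7 trees catch fire, 6 burn out
  ..FTTF
  ...FF.
  ...F..
  .TF...
  .T.F..
Step 4: 3 trees catch fire, 7 burn out
  ...FF.
  ......
  ......
  .F....
  .T....
Step 5: 1 trees catch fire, 3 burn out
  ......
  ......
  ......
  ......
  .F....

......
......
......
......
.F....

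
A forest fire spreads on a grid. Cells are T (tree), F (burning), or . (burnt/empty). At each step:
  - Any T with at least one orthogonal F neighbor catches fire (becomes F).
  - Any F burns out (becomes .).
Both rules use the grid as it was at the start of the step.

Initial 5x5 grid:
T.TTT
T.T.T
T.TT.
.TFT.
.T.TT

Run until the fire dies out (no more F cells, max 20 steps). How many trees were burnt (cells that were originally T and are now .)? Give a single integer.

Step 1: +3 fires, +1 burnt (F count now 3)
Step 2: +4 fires, +3 burnt (F count now 4)
Step 3: +2 fires, +4 burnt (F count now 2)
Step 4: +1 fires, +2 burnt (F count now 1)
Step 5: +1 fires, +1 burnt (F count now 1)
Step 6: +1 fires, +1 burnt (F count now 1)
Step 7: +0 fires, +1 burnt (F count now 0)
Fire out after step 7
Initially T: 15, now '.': 22
Total burnt (originally-T cells now '.'): 12

Answer: 12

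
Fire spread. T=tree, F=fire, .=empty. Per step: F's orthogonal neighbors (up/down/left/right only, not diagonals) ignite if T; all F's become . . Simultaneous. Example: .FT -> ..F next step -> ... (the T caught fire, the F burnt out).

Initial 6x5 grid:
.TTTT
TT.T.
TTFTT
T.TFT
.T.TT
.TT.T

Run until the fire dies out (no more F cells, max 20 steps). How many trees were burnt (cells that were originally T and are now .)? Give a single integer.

Step 1: +5 fires, +2 burnt (F count now 5)
Step 2: +5 fires, +5 burnt (F count now 5)
Step 3: +5 fires, +5 burnt (F count now 5)
Step 4: +2 fires, +5 burnt (F count now 2)
Step 5: +0 fires, +2 burnt (F count now 0)
Fire out after step 5
Initially T: 20, now '.': 27
Total burnt (originally-T cells now '.'): 17

Answer: 17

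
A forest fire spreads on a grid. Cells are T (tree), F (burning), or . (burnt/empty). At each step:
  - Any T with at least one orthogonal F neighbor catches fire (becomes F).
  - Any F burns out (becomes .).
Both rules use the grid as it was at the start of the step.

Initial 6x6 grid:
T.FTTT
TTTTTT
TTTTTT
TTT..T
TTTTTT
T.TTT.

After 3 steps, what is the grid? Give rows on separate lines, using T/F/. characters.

Step 1: 2 trees catch fire, 1 burn out
  T..FTT
  TTFTTT
  TTTTTT
  TTT..T
  TTTTTT
  T.TTT.
Step 2: 4 trees catch fire, 2 burn out
  T...FT
  TF.FTT
  TTFTTT
  TTT..T
  TTTTTT
  T.TTT.
Step 3: 6 trees catch fire, 4 burn out
  T....F
  F...FT
  TF.FTT
  TTF..T
  TTTTTT
  T.TTT.

T....F
F...FT
TF.FTT
TTF..T
TTTTTT
T.TTT.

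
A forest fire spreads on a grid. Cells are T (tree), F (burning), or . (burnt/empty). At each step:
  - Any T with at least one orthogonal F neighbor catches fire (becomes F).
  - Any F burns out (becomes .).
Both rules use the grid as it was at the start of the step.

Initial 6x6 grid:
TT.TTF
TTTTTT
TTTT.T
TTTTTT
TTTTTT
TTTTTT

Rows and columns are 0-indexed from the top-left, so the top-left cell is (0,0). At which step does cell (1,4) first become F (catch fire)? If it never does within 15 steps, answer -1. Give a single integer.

Step 1: cell (1,4)='T' (+2 fires, +1 burnt)
Step 2: cell (1,4)='F' (+3 fires, +2 burnt)
  -> target ignites at step 2
Step 3: cell (1,4)='.' (+2 fires, +3 burnt)
Step 4: cell (1,4)='.' (+4 fires, +2 burnt)
Step 5: cell (1,4)='.' (+5 fires, +4 burnt)
Step 6: cell (1,4)='.' (+6 fires, +5 burnt)
Step 7: cell (1,4)='.' (+5 fires, +6 burnt)
Step 8: cell (1,4)='.' (+3 fires, +5 burnt)
Step 9: cell (1,4)='.' (+2 fires, +3 burnt)
Step 10: cell (1,4)='.' (+1 fires, +2 burnt)
Step 11: cell (1,4)='.' (+0 fires, +1 burnt)
  fire out at step 11

2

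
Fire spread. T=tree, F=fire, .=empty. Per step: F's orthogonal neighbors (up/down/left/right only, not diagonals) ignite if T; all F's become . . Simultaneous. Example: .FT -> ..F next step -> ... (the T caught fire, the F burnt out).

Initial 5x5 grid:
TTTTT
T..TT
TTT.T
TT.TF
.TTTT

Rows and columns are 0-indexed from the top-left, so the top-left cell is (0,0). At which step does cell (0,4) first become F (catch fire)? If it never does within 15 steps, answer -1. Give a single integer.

Step 1: cell (0,4)='T' (+3 fires, +1 burnt)
Step 2: cell (0,4)='T' (+2 fires, +3 burnt)
Step 3: cell (0,4)='F' (+3 fires, +2 burnt)
  -> target ignites at step 3
Step 4: cell (0,4)='.' (+2 fires, +3 burnt)
Step 5: cell (0,4)='.' (+2 fires, +2 burnt)
Step 6: cell (0,4)='.' (+3 fires, +2 burnt)
Step 7: cell (0,4)='.' (+3 fires, +3 burnt)
Step 8: cell (0,4)='.' (+1 fires, +3 burnt)
Step 9: cell (0,4)='.' (+0 fires, +1 burnt)
  fire out at step 9

3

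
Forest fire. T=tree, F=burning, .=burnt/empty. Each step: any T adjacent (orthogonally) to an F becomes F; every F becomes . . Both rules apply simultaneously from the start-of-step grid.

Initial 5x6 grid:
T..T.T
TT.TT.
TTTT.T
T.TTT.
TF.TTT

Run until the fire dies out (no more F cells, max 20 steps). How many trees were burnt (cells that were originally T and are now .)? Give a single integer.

Answer: 18

Derivation:
Step 1: +1 fires, +1 burnt (F count now 1)
Step 2: +1 fires, +1 burnt (F count now 1)
Step 3: +1 fires, +1 burnt (F count now 1)
Step 4: +2 fires, +1 burnt (F count now 2)
Step 5: +3 fires, +2 burnt (F count now 3)
Step 6: +2 fires, +3 burnt (F count now 2)
Step 7: +2 fires, +2 burnt (F count now 2)
Step 8: +4 fires, +2 burnt (F count now 4)
Step 9: +1 fires, +4 burnt (F count now 1)
Step 10: +1 fires, +1 burnt (F count now 1)
Step 11: +0 fires, +1 burnt (F count now 0)
Fire out after step 11
Initially T: 20, now '.': 28
Total burnt (originally-T cells now '.'): 18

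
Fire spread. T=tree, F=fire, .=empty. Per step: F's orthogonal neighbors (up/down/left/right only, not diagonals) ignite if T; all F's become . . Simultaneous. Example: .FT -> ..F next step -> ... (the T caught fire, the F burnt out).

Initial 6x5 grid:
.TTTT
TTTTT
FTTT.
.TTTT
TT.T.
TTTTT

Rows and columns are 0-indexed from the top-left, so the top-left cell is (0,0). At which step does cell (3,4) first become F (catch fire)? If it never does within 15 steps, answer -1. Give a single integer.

Step 1: cell (3,4)='T' (+2 fires, +1 burnt)
Step 2: cell (3,4)='T' (+3 fires, +2 burnt)
Step 3: cell (3,4)='T' (+5 fires, +3 burnt)
Step 4: cell (3,4)='T' (+5 fires, +5 burnt)
Step 5: cell (3,4)='F' (+6 fires, +5 burnt)
  -> target ignites at step 5
Step 6: cell (3,4)='.' (+2 fires, +6 burnt)
Step 7: cell (3,4)='.' (+1 fires, +2 burnt)
Step 8: cell (3,4)='.' (+0 fires, +1 burnt)
  fire out at step 8

5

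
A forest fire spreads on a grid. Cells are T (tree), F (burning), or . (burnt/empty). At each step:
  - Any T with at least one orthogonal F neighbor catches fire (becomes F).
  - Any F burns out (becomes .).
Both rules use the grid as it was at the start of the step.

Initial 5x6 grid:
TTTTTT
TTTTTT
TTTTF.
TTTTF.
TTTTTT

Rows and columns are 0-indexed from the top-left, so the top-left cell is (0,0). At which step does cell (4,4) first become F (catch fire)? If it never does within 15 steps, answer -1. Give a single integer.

Step 1: cell (4,4)='F' (+4 fires, +2 burnt)
  -> target ignites at step 1
Step 2: cell (4,4)='.' (+7 fires, +4 burnt)
Step 3: cell (4,4)='.' (+6 fires, +7 burnt)
Step 4: cell (4,4)='.' (+5 fires, +6 burnt)
Step 5: cell (4,4)='.' (+3 fires, +5 burnt)
Step 6: cell (4,4)='.' (+1 fires, +3 burnt)
Step 7: cell (4,4)='.' (+0 fires, +1 burnt)
  fire out at step 7

1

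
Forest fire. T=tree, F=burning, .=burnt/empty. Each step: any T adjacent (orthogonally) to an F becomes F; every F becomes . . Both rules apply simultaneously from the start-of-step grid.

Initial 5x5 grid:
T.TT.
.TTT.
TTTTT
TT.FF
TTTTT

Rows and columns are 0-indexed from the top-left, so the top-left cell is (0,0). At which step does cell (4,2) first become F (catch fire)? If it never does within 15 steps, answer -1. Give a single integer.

Step 1: cell (4,2)='T' (+4 fires, +2 burnt)
Step 2: cell (4,2)='F' (+3 fires, +4 burnt)
  -> target ignites at step 2
Step 3: cell (4,2)='.' (+4 fires, +3 burnt)
Step 4: cell (4,2)='.' (+5 fires, +4 burnt)
Step 5: cell (4,2)='.' (+1 fires, +5 burnt)
Step 6: cell (4,2)='.' (+0 fires, +1 burnt)
  fire out at step 6

2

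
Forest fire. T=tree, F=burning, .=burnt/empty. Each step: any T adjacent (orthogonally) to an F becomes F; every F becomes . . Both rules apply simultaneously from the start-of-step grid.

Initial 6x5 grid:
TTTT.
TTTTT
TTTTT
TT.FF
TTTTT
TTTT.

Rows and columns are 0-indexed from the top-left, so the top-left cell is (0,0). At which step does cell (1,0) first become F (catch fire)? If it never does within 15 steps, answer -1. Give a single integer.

Step 1: cell (1,0)='T' (+4 fires, +2 burnt)
Step 2: cell (1,0)='T' (+5 fires, +4 burnt)
Step 3: cell (1,0)='T' (+5 fires, +5 burnt)
Step 4: cell (1,0)='T' (+6 fires, +5 burnt)
Step 5: cell (1,0)='F' (+4 fires, +6 burnt)
  -> target ignites at step 5
Step 6: cell (1,0)='.' (+1 fires, +4 burnt)
Step 7: cell (1,0)='.' (+0 fires, +1 burnt)
  fire out at step 7

5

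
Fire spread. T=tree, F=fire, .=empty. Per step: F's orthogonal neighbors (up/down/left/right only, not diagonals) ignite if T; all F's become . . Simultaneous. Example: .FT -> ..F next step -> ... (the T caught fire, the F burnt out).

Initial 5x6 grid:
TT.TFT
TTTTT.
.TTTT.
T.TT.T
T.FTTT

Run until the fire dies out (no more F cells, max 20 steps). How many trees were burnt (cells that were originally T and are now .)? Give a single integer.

Step 1: +5 fires, +2 burnt (F count now 5)
Step 2: +5 fires, +5 burnt (F count now 5)
Step 3: +4 fires, +5 burnt (F count now 4)
Step 4: +2 fires, +4 burnt (F count now 2)
Step 5: +2 fires, +2 burnt (F count now 2)
Step 6: +1 fires, +2 burnt (F count now 1)
Step 7: +0 fires, +1 burnt (F count now 0)
Fire out after step 7
Initially T: 21, now '.': 28
Total burnt (originally-T cells now '.'): 19

Answer: 19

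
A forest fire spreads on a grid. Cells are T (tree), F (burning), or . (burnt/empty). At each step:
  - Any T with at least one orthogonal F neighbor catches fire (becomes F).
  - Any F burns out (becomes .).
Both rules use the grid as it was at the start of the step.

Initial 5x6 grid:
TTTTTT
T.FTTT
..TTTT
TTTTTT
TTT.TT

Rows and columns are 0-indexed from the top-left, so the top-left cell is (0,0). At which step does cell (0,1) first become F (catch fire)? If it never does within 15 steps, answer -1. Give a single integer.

Step 1: cell (0,1)='T' (+3 fires, +1 burnt)
Step 2: cell (0,1)='F' (+5 fires, +3 burnt)
  -> target ignites at step 2
Step 3: cell (0,1)='.' (+7 fires, +5 burnt)
Step 4: cell (0,1)='.' (+6 fires, +7 burnt)
Step 5: cell (0,1)='.' (+3 fires, +6 burnt)
Step 6: cell (0,1)='.' (+1 fires, +3 burnt)
Step 7: cell (0,1)='.' (+0 fires, +1 burnt)
  fire out at step 7

2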